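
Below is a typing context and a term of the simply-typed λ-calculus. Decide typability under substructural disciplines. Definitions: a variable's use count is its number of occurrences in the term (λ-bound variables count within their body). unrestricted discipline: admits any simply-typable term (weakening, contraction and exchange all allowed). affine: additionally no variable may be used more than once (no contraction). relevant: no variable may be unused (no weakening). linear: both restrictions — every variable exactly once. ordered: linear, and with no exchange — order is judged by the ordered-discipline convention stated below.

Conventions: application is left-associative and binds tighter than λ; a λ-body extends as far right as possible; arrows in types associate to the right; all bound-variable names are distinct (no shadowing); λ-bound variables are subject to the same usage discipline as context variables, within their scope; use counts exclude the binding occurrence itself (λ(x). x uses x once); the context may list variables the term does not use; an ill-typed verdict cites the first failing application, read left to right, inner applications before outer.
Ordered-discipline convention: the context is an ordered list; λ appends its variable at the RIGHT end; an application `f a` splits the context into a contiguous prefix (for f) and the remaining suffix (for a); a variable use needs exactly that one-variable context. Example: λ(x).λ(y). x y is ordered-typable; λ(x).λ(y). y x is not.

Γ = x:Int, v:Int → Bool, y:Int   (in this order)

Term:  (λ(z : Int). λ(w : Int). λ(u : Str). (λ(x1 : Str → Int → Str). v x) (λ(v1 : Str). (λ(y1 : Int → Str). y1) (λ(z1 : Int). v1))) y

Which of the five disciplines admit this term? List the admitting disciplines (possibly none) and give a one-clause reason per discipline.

admitting disciplines: affine, unrestricted
counts: x ×1, v ×1, y ×1, z (λ-bound) ×0, w (λ-bound) ×0, u (λ-bound) ×0, x1 (λ-bound) ×0, v1 (λ-bound) ×1, y1 (λ-bound) ×1, z1 (λ-bound) ×0
order of uses: v, x, y1, v1, y
typing: well-typed — term : Int → Str → Bool
ordered: ✗, needs weakening: z, w, u, x1, z1 unused
linear: ✗, needs weakening: z, w, u, x1, z1 unused
affine: ✓, no duplicate uses among x, v, y, z, w, u, x1, v1, y1, z1
relevant: ✗, needs weakening: z, w, u, x1, z1 unused
unrestricted: ✓, typability at Int → Str → Bool is all that's needed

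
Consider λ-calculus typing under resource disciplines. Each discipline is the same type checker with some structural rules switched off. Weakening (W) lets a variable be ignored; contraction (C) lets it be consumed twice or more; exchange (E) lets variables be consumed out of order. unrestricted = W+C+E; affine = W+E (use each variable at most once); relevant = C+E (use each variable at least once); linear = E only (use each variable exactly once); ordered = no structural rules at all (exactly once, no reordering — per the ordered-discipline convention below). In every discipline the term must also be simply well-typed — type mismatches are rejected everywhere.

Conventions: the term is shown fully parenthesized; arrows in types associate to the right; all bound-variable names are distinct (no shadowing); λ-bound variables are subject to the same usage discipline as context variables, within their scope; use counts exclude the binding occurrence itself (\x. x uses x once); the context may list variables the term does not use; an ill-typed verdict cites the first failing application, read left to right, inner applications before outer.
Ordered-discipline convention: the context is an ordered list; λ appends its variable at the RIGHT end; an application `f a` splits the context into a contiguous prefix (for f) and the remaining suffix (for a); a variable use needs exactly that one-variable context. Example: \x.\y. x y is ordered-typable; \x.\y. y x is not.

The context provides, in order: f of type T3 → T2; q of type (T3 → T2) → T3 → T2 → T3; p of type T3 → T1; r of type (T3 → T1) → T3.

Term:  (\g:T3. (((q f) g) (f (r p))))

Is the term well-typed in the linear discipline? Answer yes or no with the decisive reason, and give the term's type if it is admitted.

no — f ×2 used more than once (contraction)
usage: f: 2; q: 1; p: 1; r: 1; g (λ-bound): 1
order of uses: q, f, g, f, r, p
typing: the term checks, with type T3 → T3
across the five disciplines: ordered ✗, linear ✗, affine ✗, relevant ✓, unrestricted ✓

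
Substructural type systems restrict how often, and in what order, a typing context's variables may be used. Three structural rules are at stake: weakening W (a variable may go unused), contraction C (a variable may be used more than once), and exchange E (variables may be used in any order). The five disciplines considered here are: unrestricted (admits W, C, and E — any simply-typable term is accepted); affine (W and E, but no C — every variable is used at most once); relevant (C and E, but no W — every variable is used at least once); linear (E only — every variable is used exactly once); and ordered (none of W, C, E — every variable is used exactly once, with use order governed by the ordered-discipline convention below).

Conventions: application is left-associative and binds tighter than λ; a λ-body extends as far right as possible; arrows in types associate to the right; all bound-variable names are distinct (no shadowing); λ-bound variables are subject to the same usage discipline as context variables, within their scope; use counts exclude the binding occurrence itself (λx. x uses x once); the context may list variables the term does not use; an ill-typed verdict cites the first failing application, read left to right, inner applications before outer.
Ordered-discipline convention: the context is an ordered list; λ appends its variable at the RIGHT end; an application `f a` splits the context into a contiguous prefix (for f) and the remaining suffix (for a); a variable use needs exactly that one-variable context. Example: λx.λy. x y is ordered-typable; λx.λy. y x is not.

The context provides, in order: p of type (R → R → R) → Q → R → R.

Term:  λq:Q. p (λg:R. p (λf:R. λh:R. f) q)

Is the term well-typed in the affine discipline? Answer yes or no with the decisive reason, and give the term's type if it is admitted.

no — needs contraction — p ×2
variable uses: p ×2, q (bound) ×1, g (bound) ×0, f (bound) ×1, h (bound) ×0
left-to-right use order: p, p, f, q
typing: well-typed — term : Q → Q → R → R
all disciplines: ordered ✗; linear ✗; affine ✗; relevant ✗; unrestricted ✓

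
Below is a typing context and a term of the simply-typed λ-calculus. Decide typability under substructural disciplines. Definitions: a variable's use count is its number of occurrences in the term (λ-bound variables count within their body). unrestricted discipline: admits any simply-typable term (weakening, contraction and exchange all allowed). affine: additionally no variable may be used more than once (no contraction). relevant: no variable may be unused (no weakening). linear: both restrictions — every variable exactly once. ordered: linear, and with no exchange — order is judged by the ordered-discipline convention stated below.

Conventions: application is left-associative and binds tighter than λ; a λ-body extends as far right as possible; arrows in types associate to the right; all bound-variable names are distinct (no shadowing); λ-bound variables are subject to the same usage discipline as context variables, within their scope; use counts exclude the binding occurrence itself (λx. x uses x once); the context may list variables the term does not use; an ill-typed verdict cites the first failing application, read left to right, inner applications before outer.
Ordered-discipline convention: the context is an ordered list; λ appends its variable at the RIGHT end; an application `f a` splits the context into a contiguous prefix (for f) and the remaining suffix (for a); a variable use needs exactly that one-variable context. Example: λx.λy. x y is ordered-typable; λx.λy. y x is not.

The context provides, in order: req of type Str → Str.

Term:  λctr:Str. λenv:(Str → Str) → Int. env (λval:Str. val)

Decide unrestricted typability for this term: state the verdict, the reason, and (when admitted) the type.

yes — typability at Str → ((Str → Str) → Int) → Int is all that's needed; term : Str → ((Str → Str) → Int) → Int
use counts: req: 0×, ctr (bound): 0×, env (bound): 1×, val (bound): 1×
left-to-right use order: env, val
typing: well-typed at Str → ((Str → Str) → Int) → Int
all disciplines: ordered ✗; linear ✗; affine ✓; relevant ✗; unrestricted ✓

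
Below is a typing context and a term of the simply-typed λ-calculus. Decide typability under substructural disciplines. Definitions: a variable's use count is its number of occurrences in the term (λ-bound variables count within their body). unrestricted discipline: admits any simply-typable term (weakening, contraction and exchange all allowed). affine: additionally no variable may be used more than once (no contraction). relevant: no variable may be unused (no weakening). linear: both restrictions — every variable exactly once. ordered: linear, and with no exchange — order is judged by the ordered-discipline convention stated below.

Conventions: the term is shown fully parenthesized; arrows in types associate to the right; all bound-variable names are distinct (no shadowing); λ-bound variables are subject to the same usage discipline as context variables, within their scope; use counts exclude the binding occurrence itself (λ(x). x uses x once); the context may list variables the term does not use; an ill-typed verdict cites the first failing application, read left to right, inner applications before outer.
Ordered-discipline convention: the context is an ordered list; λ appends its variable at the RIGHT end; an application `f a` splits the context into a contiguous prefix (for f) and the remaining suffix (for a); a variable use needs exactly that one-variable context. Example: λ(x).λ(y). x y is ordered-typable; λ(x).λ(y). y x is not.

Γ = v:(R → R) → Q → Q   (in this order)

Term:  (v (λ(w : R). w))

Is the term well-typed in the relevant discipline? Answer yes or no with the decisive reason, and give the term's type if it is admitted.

yes — v, w: all used, weakening unneeded; term : Q → Q
usage: v ×1; w (bound) ×1
order of uses: v, w
typing: well-typed at Q → Q
per-discipline verdicts: ordered ✓; linear ✓; affine ✓; relevant ✓; unrestricted ✓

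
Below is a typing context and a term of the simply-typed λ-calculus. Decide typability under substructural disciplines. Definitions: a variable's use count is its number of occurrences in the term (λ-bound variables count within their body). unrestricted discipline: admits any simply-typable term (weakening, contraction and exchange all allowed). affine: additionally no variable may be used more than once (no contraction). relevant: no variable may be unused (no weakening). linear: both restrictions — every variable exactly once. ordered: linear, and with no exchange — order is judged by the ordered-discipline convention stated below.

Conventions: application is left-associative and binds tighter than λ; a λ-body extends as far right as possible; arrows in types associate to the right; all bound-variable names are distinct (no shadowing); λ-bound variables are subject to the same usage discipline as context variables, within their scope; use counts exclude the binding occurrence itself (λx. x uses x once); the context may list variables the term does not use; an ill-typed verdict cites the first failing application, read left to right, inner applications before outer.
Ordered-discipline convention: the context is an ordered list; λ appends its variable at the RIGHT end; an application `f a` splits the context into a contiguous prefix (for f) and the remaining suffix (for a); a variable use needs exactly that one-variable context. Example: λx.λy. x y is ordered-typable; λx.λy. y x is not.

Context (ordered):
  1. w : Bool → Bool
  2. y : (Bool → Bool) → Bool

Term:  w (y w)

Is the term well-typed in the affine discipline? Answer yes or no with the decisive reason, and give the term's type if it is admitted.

no — needs contraction — w ×2
use counts: w ×2; y ×1
left-to-right use order: w, y, w
typing: ✓ — Bool
per-discipline verdicts: ordered ✗; linear ✗; affine ✗; relevant ✓; unrestricted ✓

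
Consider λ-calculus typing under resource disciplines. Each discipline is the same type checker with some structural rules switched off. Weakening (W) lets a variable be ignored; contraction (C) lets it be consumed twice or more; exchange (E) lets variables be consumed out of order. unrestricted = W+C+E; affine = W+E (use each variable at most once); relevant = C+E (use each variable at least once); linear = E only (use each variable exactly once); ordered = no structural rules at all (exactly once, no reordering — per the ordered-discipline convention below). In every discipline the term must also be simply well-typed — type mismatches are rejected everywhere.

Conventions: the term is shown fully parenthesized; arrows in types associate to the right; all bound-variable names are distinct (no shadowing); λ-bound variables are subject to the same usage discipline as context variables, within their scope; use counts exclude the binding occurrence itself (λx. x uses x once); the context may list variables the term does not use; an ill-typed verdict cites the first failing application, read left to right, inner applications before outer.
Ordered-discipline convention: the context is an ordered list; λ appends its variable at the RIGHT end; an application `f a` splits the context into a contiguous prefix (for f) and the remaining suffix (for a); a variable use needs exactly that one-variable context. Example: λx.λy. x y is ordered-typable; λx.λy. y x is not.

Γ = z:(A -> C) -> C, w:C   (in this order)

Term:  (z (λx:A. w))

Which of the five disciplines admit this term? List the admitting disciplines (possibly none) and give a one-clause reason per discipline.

admitting disciplines: affine, unrestricted
usage: z=1, w=1, x [bound]=0
uses in reading order: z, w
typing: well-typed at C
ordered: ✗ — unused: x — weakening required
linear: ✗ — unused: x — weakening required
affine: ✓ — no duplicate uses among z, w, x
relevant: ✗ — unused: x — weakening required
unrestricted: ✓ — type-checks (C) and nothing is barred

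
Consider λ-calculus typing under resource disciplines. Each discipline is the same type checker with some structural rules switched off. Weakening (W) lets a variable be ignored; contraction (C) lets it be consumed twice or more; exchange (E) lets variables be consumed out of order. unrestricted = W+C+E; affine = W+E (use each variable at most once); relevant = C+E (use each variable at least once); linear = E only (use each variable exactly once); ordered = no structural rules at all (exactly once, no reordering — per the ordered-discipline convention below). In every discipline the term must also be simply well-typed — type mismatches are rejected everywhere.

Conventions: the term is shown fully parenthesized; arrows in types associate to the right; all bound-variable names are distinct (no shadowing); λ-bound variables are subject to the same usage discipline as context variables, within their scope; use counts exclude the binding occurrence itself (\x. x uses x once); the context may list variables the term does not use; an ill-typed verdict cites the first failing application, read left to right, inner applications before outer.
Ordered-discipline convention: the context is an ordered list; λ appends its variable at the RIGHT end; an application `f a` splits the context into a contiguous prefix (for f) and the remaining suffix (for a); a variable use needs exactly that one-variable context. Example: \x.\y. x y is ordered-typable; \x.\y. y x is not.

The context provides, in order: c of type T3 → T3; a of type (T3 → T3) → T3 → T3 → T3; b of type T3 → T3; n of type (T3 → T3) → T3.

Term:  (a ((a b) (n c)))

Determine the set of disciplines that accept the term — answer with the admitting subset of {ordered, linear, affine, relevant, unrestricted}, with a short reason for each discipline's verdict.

admitted by: relevant, unrestricted
counts: c: 1×, a: 2×, b: 1×, n: 1×
left-to-right use order: a, a, b, n, c
typing: well-typed — term : T3 → T3 → T3
ordered: ✗ — repeated use of a ×2
linear: ✗ — repeated use of a ×2
affine: ✗ — repeated use of a ×2
relevant: ✓ — at least one use each (c, a, b, n)
unrestricted: ✓ — type-checks (T3 → T3 → T3) and nothing is barred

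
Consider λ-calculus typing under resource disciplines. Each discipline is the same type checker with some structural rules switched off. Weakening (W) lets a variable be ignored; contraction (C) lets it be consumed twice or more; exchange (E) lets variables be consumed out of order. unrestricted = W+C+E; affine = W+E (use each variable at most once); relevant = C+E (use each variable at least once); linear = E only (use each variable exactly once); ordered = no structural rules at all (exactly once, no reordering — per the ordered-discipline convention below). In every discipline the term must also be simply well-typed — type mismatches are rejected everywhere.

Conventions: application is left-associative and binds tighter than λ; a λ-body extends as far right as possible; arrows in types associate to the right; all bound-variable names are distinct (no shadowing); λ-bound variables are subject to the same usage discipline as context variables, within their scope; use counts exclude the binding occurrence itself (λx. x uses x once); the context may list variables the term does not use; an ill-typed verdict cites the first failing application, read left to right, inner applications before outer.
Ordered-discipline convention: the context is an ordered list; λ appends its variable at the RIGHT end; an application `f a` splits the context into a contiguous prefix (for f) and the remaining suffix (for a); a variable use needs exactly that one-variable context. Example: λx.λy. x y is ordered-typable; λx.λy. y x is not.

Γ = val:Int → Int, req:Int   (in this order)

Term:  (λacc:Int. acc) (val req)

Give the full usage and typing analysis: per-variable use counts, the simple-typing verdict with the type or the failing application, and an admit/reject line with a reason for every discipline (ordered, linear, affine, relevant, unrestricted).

use counts: val=1; req=1; acc (λ-bound)=1
order of uses: acc, val, req
typing: ✓ — Int
ordered: ✓, val, req, acc once each; derivable with no W/C/E
linear: ✓, exactly-once usage across val, req, acc
affine: ✓, at most one use each (val, req, acc)
relevant: ✓, none of val, req, acc goes unused
unrestricted: ✓, typability at Int is all that's needed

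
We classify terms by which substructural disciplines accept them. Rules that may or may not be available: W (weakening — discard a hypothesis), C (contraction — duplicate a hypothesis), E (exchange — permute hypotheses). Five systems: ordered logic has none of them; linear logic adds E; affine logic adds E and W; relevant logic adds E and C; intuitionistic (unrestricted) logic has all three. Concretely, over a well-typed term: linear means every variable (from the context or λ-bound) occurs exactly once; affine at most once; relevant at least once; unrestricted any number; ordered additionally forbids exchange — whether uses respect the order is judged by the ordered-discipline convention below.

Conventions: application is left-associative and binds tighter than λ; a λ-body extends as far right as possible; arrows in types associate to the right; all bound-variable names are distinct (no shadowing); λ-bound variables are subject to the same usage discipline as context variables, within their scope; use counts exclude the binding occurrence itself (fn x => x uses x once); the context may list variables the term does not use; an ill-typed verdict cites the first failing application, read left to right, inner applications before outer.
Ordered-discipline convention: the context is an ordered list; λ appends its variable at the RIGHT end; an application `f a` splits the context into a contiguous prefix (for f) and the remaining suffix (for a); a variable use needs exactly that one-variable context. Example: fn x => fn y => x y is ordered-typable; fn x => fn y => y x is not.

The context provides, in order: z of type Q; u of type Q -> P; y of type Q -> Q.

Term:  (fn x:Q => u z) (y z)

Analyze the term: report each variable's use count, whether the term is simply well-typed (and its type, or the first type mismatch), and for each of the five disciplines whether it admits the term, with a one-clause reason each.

usage: z: 2, u: 1, y: 1, x (bound): 0
left-to-right use order: u, z, y, z
typing: the term checks, with type P
ordered: ✗ — uses contraction: z ×2; x left unused
linear: ✗ — uses contraction: z ×2; x left unused
affine: ✗ — uses contraction: z ×2
relevant: ✗ — x left unused
unrestricted: ✓ — type-checks (P) and nothing is barred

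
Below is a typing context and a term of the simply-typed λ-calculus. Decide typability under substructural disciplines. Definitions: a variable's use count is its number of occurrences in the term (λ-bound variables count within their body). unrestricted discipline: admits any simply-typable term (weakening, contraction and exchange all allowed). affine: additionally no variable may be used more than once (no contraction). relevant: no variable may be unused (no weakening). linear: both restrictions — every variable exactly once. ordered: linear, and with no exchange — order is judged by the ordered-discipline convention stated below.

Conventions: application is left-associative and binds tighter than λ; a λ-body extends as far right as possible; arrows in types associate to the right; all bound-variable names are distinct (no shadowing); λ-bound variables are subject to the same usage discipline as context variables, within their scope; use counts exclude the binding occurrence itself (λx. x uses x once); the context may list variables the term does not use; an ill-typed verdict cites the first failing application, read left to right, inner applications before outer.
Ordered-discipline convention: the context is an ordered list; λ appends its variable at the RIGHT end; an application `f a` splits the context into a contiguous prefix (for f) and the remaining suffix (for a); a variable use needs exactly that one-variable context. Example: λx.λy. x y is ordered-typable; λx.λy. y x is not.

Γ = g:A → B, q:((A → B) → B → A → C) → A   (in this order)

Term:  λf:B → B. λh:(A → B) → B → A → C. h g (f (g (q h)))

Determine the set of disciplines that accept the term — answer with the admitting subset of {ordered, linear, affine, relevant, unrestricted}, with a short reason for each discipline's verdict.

admitted by: relevant, unrestricted
use counts: g: 2; q: 1; f (bound): 1; h (bound): 2
use order (left to right): h, g, f, g, q, h
typing: ✓ — (B → B) → ((A → B) → B → A → C) → A → C
ordered ✗ (needs contraction — g ×2, h ×2)
linear ✗ (needs contraction — g ×2, h ×2)
affine ✗ (needs contraction — g ×2, h ×2)
relevant ✓ (none of g, q, f, h goes unused)
unrestricted ✓ (type-checks ((B → B) → ((A → B) → B → A → C) → A → C) and nothing is barred)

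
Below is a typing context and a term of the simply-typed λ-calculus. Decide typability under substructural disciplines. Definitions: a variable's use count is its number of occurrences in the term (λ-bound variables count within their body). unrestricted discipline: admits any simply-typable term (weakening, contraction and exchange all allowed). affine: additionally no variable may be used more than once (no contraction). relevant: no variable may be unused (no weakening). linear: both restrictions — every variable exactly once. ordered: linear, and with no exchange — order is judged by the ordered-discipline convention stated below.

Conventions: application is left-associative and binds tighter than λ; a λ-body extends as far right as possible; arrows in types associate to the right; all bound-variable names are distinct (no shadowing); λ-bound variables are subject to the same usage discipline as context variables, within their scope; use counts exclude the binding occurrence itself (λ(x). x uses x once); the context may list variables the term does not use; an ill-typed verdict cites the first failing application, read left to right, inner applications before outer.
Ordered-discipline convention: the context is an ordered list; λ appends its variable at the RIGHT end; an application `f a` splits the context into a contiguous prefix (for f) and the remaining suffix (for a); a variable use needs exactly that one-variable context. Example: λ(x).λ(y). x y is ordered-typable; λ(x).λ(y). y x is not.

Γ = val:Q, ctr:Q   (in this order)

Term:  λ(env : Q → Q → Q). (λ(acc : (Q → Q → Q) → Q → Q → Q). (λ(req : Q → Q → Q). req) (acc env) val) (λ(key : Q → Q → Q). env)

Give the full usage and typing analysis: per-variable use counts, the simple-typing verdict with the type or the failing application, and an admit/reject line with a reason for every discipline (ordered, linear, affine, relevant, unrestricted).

use counts: val ×1; ctr ×0; env (bound) ×2; acc (bound) ×1; req (bound) ×1; key (bound) ×0
use order (left to right): req, acc, env, val, env
typing: well-typed at (Q → Q → Q) → Q → Q
ordered: ✗, needs contraction — env ×2; ctr, key never used (weakening)
linear: ✗, needs contraction — env ×2; ctr, key never used (weakening)
affine: ✗, needs contraction — env ×2
relevant: ✗, ctr, key never used (weakening)
unrestricted: ✓, type-checks ((Q → Q → Q) → Q → Q) and nothing is barred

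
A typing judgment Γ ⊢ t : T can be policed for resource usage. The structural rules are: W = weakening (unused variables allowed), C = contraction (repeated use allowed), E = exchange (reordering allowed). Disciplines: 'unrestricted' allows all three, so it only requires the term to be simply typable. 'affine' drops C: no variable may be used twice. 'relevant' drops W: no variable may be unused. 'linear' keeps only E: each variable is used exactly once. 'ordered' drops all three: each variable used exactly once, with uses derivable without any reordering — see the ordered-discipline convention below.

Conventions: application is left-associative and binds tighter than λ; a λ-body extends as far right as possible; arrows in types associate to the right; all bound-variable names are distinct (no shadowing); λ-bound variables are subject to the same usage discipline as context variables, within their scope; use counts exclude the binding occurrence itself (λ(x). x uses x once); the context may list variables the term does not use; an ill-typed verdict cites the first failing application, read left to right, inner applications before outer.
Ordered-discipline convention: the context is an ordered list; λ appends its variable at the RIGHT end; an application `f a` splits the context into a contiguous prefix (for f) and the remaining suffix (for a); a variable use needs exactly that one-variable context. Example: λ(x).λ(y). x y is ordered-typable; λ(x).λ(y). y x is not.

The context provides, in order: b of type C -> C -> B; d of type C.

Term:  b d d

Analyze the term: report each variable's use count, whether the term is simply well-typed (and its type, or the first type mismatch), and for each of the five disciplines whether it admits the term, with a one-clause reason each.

counts: b ×1, d ×2
order of uses: b, d, d
typing: ✓ — B
ordered: ✗ — needs contraction — d ×2
linear: ✗ — needs contraction — d ×2
affine: ✗ — needs contraction — d ×2
relevant: ✓ — none of b, d goes unused
unrestricted: ✓ — well-typed at B; no restrictions here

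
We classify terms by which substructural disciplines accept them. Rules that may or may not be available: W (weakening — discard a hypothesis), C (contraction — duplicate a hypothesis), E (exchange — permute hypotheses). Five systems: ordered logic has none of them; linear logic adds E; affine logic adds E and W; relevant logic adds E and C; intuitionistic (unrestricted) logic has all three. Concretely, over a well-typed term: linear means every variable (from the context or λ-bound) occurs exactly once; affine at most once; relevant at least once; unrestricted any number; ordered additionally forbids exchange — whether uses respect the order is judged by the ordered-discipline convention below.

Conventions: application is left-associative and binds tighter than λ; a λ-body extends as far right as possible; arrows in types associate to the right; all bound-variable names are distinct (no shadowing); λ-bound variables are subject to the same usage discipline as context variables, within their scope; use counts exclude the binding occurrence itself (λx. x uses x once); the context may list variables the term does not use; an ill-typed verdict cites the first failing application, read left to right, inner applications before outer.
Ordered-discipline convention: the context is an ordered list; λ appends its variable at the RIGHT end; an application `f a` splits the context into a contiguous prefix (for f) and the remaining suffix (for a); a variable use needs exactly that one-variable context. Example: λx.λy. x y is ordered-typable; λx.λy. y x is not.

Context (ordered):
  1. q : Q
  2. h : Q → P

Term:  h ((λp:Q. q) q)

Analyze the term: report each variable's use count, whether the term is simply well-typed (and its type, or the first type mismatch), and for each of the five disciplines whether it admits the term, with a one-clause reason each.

usage: q: 2, h: 1, p [bound]: 0
order of uses: h, q, q
typing: well-typed at P
ordered ✗ (repeated use of q ×2; p never used (weakening))
linear ✗ (repeated use of q ×2; p never used (weakening))
affine ✗ (repeated use of q ×2)
relevant ✗ (p never used (weakening))
unrestricted ✓ (typability at P is all that's needed)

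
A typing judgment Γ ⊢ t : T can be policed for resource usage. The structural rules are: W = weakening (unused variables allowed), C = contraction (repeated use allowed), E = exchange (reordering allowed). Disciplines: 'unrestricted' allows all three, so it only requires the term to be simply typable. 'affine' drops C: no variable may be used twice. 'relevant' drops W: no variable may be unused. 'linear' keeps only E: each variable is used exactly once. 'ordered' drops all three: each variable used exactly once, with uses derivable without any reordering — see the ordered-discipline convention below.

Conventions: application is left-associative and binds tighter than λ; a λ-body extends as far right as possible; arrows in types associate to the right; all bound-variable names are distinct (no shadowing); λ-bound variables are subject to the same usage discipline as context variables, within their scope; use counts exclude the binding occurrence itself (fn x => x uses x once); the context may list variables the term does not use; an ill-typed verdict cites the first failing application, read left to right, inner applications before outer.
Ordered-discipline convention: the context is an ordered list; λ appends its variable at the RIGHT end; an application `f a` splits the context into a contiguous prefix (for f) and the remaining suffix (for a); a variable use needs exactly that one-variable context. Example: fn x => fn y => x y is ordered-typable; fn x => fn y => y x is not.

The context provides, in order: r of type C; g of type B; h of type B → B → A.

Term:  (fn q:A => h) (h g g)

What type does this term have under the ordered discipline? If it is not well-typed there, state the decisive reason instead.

not well-typed under ordered — g ×2, h ×2 used more than once (contraction); r, q never used (weakening)
variable uses: r: 0, g: 2, h: 2, q [bound]: 0
uses in reading order: h, h, g, g
typing: ✓ — B → B → A
all disciplines: ordered ✗, linear ✗, affine ✗, relevant ✗, unrestricted ✓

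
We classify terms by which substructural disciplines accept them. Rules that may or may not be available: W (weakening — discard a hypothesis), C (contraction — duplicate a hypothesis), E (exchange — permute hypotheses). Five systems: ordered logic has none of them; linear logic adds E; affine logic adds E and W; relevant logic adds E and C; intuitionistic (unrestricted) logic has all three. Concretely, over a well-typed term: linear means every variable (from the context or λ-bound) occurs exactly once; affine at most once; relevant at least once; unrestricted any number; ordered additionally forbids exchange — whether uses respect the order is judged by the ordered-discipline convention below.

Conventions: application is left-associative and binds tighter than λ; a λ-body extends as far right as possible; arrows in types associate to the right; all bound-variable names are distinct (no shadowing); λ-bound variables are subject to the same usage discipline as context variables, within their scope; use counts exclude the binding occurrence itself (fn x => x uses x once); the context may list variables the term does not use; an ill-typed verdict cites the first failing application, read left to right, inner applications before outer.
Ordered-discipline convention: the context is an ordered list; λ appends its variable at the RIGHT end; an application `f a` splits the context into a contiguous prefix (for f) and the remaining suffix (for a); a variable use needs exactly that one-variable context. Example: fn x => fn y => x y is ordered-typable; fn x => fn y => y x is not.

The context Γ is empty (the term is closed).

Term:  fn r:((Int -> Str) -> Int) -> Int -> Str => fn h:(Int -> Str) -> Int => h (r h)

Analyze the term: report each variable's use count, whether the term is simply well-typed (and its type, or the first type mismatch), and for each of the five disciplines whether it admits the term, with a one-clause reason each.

variable uses: r [bound]=1, h [bound]=2
use order (left to right): h, r, h
typing: ✓ — (((Int -> Str) -> Int) -> Int -> Str) -> ((Int -> Str) -> Int) -> Int
ordered: ✗, uses contraction: h ×2
linear: ✗, uses contraction: h ×2
affine: ✗, uses contraction: h ×2
relevant: ✓, every one of r, h appears
unrestricted: ✓, simply typable at (((Int -> Str) -> Int) -> Int -> Str) -> ((Int -> Str) -> Int) -> Int; W, C, E all held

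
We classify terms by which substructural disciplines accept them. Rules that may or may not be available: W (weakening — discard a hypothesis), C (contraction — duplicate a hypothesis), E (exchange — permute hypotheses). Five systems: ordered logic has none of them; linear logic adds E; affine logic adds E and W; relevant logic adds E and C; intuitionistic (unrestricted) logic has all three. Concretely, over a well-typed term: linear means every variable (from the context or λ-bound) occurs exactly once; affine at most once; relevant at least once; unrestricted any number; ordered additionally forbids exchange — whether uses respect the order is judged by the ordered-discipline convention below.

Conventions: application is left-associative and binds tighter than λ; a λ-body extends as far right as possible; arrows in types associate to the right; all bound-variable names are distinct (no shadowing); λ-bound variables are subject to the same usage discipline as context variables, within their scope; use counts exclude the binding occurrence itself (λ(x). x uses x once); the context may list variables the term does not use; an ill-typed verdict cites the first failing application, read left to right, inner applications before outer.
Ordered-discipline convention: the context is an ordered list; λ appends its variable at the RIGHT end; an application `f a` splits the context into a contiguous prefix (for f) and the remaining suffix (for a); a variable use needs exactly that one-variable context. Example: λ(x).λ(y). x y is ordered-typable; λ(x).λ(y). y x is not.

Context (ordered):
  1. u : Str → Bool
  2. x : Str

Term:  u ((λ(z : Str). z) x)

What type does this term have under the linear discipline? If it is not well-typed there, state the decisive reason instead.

term : Bool
variable uses: u=1, x=1, z (λ-bound)=1
order of uses: u, z, x
typing: well-typed — term : Bool
per-discipline verdicts: ordered ✓; linear ✓; affine ✓; relevant ✓; unrestricted ✓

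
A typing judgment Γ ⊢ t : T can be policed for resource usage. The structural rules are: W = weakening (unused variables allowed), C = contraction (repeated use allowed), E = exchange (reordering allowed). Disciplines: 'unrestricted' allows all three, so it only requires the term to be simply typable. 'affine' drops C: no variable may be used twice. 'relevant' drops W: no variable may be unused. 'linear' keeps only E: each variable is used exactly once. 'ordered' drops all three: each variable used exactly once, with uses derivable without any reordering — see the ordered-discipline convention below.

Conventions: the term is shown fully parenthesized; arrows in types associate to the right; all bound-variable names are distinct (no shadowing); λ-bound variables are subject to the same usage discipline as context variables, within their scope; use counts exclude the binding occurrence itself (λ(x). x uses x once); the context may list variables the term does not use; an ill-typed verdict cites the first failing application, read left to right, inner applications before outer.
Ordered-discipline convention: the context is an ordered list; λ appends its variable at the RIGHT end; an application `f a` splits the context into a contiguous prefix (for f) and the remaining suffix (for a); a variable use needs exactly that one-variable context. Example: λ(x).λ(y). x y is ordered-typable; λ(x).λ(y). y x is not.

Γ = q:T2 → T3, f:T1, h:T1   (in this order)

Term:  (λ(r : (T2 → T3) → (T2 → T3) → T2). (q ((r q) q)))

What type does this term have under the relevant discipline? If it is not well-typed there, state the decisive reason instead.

not well-typed under relevant — f, h left unused
usage: q: 3×, f: 0×, h: 0×, r (bound): 1×
left-to-right use order: q, r, q, q
typing: the term checks, with type ((T2 → T3) → (T2 → T3) → T2) → T3
across the five disciplines: ordered ✗ | linear ✗ | affine ✗ | relevant ✗ | unrestricted ✓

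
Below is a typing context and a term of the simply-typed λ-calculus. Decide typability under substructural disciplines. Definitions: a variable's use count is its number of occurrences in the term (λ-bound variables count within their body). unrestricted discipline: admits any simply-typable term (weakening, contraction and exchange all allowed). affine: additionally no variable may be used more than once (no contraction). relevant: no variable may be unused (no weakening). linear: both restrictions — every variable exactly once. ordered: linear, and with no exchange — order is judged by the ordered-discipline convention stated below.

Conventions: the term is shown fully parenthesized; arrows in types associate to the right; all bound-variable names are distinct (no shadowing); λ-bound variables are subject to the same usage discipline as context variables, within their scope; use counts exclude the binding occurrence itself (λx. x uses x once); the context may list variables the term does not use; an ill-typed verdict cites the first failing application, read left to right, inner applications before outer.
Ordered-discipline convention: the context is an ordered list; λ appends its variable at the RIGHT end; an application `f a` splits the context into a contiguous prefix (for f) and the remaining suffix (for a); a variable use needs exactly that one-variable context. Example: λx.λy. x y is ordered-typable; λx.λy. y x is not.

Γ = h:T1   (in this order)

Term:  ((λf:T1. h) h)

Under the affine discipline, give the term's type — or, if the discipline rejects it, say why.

not well-typed under affine — needs contraction — h ×2
usage: h: 2; f [bound]: 0
order of uses: h, h
typing: well-typed — term : T1
summary: ordered ✗ | linear ✗ | affine ✗ | relevant ✗ | unrestricted ✓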